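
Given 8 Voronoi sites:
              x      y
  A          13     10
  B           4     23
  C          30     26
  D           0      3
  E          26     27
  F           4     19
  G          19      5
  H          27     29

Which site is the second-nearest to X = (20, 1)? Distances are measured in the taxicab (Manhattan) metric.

A

d(X,A) = 7 + 9 = 16
d(X,B) = 16 + 22 = 38
d(X,C) = 10 + 25 = 35
d(X,D) = 20 + 2 = 22
d(X,E) = 6 + 26 = 32
d(X,F) = 16 + 18 = 34
d(X,G) = 1 + 4 = 5
d(X,H) = 7 + 28 = 35
Sorted ascending: G, A, D, … — the second-nearest is A.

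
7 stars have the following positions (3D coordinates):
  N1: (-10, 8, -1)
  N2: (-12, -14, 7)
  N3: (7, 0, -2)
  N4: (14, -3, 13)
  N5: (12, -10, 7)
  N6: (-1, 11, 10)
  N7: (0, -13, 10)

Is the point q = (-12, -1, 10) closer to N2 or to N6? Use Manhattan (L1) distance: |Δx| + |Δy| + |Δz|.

d(q,N2) = |-12−(-12)| + |-1−(-14)| + |10−7| = 0 + 13 + 3 = 16
d(q,N6) = |-12−(-1)| + |-1−11| + |10−10| = 11 + 12 + 0 = 23
16 < 23, so N2 is closer.

N2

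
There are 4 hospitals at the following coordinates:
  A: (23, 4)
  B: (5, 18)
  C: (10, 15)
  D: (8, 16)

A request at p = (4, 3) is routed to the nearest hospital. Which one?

Squared Euclidean distances:
|pA|² = 361 + 1 = 362
|pB|² = 1 + 225 = 226
|pC|² = 36 + 144 = 180
|pD|² = 16 + 169 = 185
C is nearest.

C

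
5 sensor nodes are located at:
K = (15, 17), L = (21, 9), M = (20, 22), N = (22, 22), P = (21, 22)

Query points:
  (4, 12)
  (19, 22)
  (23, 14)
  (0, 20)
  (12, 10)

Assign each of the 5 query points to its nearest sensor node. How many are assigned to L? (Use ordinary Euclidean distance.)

(4, 12) — d² to each: K:146, L:298, M:356, N:424, P:389 → nearest is K
(19, 22) — d² to each: K:41, L:173, M:1, N:9, P:4 → nearest is M
(23, 14) — d² to each: K:73, L:29, M:73, N:65, P:68 → nearest is L
(0, 20) — d² to each: K:234, L:562, M:404, N:488, P:445 → nearest is K
(12, 10) — d² to each: K:58, L:82, M:208, N:244, P:225 → nearest is K
1 of the 5 points has L as nearest.

1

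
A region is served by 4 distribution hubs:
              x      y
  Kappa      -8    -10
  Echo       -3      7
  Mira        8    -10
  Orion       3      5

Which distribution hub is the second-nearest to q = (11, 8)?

Echo

Since √ is increasing, it suffices to compare squared distances:
d²(q, Kappa) = 361 + 324 = 685
d²(q, Echo) = 196 + 1 = 197
d²(q, Mira) = 9 + 324 = 333
d²(q, Orion) = 64 + 9 = 73
Sorted ascending: Orion, Echo, Mira, … — the second-nearest is Echo.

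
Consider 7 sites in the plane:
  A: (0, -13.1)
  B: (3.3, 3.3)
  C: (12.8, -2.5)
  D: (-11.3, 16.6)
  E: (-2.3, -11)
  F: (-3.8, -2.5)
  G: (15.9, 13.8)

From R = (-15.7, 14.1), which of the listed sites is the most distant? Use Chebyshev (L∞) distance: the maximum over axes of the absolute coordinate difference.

G

d(R,A) = max(15.7, 27.2) = 27.2
d(R,B) = max(19, 10.8) = 19
d(R,C) = max(28.5, 16.6) = 28.5
d(R,D) = max(4.4, 2.5) = 4.4
d(R,E) = max(13.4, 25.1) = 25.1
d(R,F) = max(11.9, 16.6) = 16.6
d(R,G) = max(31.6, 0.3) = 31.6
The largest is to G.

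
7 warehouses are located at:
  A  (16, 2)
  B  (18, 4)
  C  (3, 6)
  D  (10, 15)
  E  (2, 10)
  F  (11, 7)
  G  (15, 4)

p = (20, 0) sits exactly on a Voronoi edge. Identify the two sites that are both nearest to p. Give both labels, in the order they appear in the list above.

A and B

Squared distances from p to each site:
|pA|² = (20−16)² + (0−2)² = 16 + 4 = 20
|pB|² = (20−18)² + (0−4)² = 4 + 16 = 20
|pC|² = (20−3)² + (0−6)² = 289 + 36 = 325
|pD|² = (20−10)² + (0−15)² = 100 + 225 = 325
|pE|² = (20−2)² + (0−10)² = 324 + 100 = 424
|pF|² = (20−11)² + (0−7)² = 81 + 49 = 130
|pG|² = (20−15)² + (0−4)² = 25 + 16 = 41
p is equidistant from A and B (both at squared distance 20), and every other site is strictly farther — so p lies on the A–B Voronoi edge.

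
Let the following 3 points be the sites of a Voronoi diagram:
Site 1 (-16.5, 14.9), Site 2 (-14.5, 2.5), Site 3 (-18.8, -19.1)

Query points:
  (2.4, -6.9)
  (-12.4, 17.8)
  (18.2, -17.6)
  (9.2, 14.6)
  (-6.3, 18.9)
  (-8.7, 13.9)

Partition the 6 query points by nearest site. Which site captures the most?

Site 1

(2.4, -6.9) — d² to each: Site 1:832.45, Site 2:373.97, Site 3:598.28 → nearest is Site 2
(-12.4, 17.8) — d² to each: Site 1:25.22, Site 2:238.5, Site 3:1402.57 → nearest is Site 1
(18.2, -17.6) — d² to each: Site 1:2260.34, Site 2:1473.3, Site 3:1371.25 → nearest is Site 3
(9.2, 14.6) — d² to each: Site 1:660.58, Site 2:708.1, Site 3:1919.69 → nearest is Site 1
(-6.3, 18.9) — d² to each: Site 1:120.04, Site 2:336.2, Site 3:1600.25 → nearest is Site 1
(-8.7, 13.9) — d² to each: Site 1:61.84, Site 2:163.6, Site 3:1191.01 → nearest is Site 1
Tally — Site 1:4, Site 2:1, Site 3:1. Site 1 captures the most (4).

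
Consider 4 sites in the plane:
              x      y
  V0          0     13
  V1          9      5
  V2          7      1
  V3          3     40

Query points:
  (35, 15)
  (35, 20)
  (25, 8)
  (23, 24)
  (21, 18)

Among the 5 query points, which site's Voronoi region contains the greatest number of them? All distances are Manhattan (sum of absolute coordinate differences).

(35, 15) — d to each: V0:37, V1:36, V2:42, V3:57 → nearest is V1
(35, 20) — d to each: V0:42, V1:41, V2:47, V3:52 → nearest is V1
(25, 8) — d to each: V0:30, V1:19, V2:25, V3:54 → nearest is V1
(23, 24) — d to each: V0:34, V1:33, V2:39, V3:36 → nearest is V1
(21, 18) — d to each: V0:26, V1:25, V2:31, V3:40 → nearest is V1
Tally — V1:5. V1 captures the most (5).

V1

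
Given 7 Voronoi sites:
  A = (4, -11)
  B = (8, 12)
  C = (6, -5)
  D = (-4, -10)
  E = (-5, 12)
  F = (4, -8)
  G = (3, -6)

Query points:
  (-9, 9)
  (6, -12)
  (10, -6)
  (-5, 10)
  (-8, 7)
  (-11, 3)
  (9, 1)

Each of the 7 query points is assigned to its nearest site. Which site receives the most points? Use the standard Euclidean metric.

(-9, 9) — d² to each: A:569, B:298, C:421, D:386, E:25, F:458, G:369 → nearest is E
(6, -12) — d² to each: A:5, B:580, C:49, D:104, E:697, F:20, G:45 → nearest is A
(10, -6) — d² to each: A:61, B:328, C:17, D:212, E:549, F:40, G:49 → nearest is C
(-5, 10) — d² to each: A:522, B:173, C:346, D:401, E:4, F:405, G:320 → nearest is E
(-8, 7) — d² to each: A:468, B:281, C:340, D:305, E:34, F:369, G:290 → nearest is E
(-11, 3) — d² to each: A:421, B:442, C:353, D:218, E:117, F:346, G:277 → nearest is E
(9, 1) — d² to each: A:169, B:122, C:45, D:290, E:317, F:106, G:85 → nearest is C
Tally — A:1, C:2, E:4. E captures the most (4).

E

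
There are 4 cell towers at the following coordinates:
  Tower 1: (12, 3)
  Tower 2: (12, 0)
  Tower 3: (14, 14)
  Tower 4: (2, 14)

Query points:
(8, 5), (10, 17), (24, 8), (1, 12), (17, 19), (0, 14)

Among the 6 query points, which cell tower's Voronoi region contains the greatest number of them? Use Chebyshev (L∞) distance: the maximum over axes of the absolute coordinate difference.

Tower 3

(8, 5) — d to each: Tower 1:4, Tower 2:5, Tower 3:9, Tower 4:9 → nearest is Tower 1
(10, 17) — d to each: Tower 1:14, Tower 2:17, Tower 3:4, Tower 4:8 → nearest is Tower 3
(24, 8) — d to each: Tower 1:12, Tower 2:12, Tower 3:10, Tower 4:22 → nearest is Tower 3
(1, 12) — d to each: Tower 1:11, Tower 2:12, Tower 3:13, Tower 4:2 → nearest is Tower 4
(17, 19) — d to each: Tower 1:16, Tower 2:19, Tower 3:5, Tower 4:15 → nearest is Tower 3
(0, 14) — d to each: Tower 1:12, Tower 2:14, Tower 3:14, Tower 4:2 → nearest is Tower 4
Tally — Tower 1:1, Tower 3:3, Tower 4:2. Tower 3 captures the most (3).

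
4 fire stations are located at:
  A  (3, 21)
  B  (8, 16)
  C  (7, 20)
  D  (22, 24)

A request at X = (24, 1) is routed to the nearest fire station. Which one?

Compare squared distances (the ordering matches that of the actual distances):
|XA|² = 441 + 400 = 841
|XB|² = 256 + 225 = 481
|XC|² = 289 + 361 = 650
|XD|² = 4 + 529 = 533
The smallest is to B, so X lies in the Voronoi region of B.

B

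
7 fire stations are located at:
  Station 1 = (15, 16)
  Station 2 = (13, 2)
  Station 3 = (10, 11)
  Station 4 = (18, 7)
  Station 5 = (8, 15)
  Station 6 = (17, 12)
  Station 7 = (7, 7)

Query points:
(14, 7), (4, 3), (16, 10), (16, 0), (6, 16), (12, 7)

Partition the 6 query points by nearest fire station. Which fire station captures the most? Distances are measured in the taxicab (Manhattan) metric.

Station 7

(14, 7) — d to each: Station 1:10, Station 2:6, Station 3:8, Station 4:4, Station 5:14, Station 6:8, Station 7:7 → nearest is Station 4
(4, 3) — d to each: Station 1:24, Station 2:10, Station 3:14, Station 4:18, Station 5:16, Station 6:22, Station 7:7 → nearest is Station 7
(16, 10) — d to each: Station 1:7, Station 2:11, Station 3:7, Station 4:5, Station 5:13, Station 6:3, Station 7:12 → nearest is Station 6
(16, 0) — d to each: Station 1:17, Station 2:5, Station 3:17, Station 4:9, Station 5:23, Station 6:13, Station 7:16 → nearest is Station 2
(6, 16) — d to each: Station 1:9, Station 2:21, Station 3:9, Station 4:21, Station 5:3, Station 6:15, Station 7:10 → nearest is Station 5
(12, 7) — d to each: Station 1:12, Station 2:6, Station 3:6, Station 4:6, Station 5:12, Station 6:10, Station 7:5 → nearest is Station 7
Tally — Station 2:1, Station 4:1, Station 5:1, Station 6:1, Station 7:2. Station 7 captures the most (2).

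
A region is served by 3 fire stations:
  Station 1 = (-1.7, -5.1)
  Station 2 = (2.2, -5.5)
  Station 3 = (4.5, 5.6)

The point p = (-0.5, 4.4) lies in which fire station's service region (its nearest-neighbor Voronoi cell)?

Since √ is increasing, it suffices to compare squared distances:
d²(p, Station 1) = (-0.5−(-1.7))² + (4.4−(-5.1))² = 1.44 + 90.25 = 91.69
d²(p, Station 2) = (-0.5−2.2)² + (4.4−(-5.5))² = 7.29 + 98.01 = 105.3
d²(p, Station 3) = (-0.5−4.5)² + (4.4−5.6)² = 25 + 1.44 = 26.44
Minimum is at Station 3.

Station 3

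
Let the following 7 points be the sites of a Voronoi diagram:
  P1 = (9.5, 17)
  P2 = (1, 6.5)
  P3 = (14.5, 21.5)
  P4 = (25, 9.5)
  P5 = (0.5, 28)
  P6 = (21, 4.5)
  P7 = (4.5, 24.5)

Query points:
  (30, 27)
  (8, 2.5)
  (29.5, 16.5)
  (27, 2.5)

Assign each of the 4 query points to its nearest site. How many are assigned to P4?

(30, 27) — d² to each: P1:520.25, P2:1261.25, P3:270.5, P4:331.25, P5:871.25, P6:587.25, P7:656.5 → nearest is P3
(8, 2.5) — d² to each: P1:212.5, P2:65, P3:403.25, P4:338, P5:706.5, P6:173, P7:496.25 → nearest is P2
(29.5, 16.5) — d² to each: P1:400.25, P2:912.25, P3:250, P4:69.25, P5:973.25, P6:216.25, P7:689 → nearest is P4
(27, 2.5) — d² to each: P1:516.5, P2:692, P3:517.25, P4:53, P5:1352.5, P6:40, P7:990.25 → nearest is P6
1 of the 4 points has P4 as nearest.

1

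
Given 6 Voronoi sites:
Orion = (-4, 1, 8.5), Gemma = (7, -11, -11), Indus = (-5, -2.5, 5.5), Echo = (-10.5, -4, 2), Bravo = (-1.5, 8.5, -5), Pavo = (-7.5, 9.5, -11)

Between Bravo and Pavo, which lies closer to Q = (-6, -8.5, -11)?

Pavo

Compare squared distances:
d²(Q, Bravo) = (-6−(-1.5))² + (-8.5−8.5)² + (-11−(-5))² = 20.25 + 289 + 36 = 345.25
d²(Q, Pavo) = (-6−(-7.5))² + (-8.5−9.5)² + (-11−(-11))² = 2.25 + 324 + 0 = 326.25
345.25 > 326.25, so Pavo is closer.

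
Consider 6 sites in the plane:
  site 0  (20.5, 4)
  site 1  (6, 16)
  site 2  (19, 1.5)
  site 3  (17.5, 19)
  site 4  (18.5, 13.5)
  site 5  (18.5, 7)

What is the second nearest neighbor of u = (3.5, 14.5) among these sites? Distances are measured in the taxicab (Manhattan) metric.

d(u, site 0) = 17 + 10.5 = 27.5
d(u, site 1) = 2.5 + 1.5 = 4
d(u, site 2) = 15.5 + 13 = 28.5
d(u, site 3) = 14 + 4.5 = 18.5
d(u, site 4) = 15 + 1 = 16
d(u, site 5) = 15 + 7.5 = 22.5
Sorted ascending: site 1, site 4, site 3, … — the second-nearest is site 4.

site 4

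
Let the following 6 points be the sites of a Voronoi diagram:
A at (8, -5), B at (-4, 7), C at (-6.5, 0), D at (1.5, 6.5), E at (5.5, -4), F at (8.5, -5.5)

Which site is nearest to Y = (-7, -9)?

C

Squared Euclidean distances:
|YA|² = 225 + 16 = 241
|YB|² = 9 + 256 = 265
|YC|² = 0.25 + 81 = 81.25
|YD|² = 72.25 + 240.25 = 312.5
|YE|² = 156.25 + 25 = 181.25
|YF|² = 240.25 + 12.25 = 252.5
The smallest is to C, so Y lies in the Voronoi region of C.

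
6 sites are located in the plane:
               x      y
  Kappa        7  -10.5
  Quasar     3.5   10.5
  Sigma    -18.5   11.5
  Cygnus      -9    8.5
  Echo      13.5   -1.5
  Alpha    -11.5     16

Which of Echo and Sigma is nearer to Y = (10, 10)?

Compare squared distances:
d²(Y, Echo) = (10−13.5)² + (10−(-1.5))² = 12.25 + 132.25 = 144.5
d²(Y, Sigma) = (10−(-18.5))² + (10−11.5)² = 812.25 + 2.25 = 814.5
144.5 < 814.5, so Echo is closer.

Echo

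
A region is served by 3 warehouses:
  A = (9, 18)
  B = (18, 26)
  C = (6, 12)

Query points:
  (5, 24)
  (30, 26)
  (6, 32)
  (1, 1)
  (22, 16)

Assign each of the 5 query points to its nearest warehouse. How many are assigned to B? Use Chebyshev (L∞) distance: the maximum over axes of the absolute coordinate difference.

3

(5, 24) — d to each: A:6, B:13, C:12 → nearest is A
(30, 26) — d to each: A:21, B:12, C:24 → nearest is B
(6, 32) — d to each: A:14, B:12, C:20 → nearest is B
(1, 1) — d to each: A:17, B:25, C:11 → nearest is C
(22, 16) — d to each: A:13, B:10, C:16 → nearest is B
3 of the 5 points have B as nearest.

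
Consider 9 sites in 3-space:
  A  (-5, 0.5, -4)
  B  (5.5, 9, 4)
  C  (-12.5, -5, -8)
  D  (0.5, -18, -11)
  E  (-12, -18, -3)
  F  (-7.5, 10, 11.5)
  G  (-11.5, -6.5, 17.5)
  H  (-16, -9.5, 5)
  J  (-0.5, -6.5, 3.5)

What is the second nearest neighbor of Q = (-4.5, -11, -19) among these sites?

Squared Euclidean distances:
|QA|² = (-4.5−(-5))² + (-11−0.5)² + (-19−(-4))² = 0.25 + 132.25 + 225 = 357.5
|QB|² = (-4.5−5.5)² + (-11−9)² + (-19−4)² = 100 + 400 + 529 = 1029
|QC|² = (-4.5−(-12.5))² + (-11−(-5))² + (-19−(-8))² = 64 + 36 + 121 = 221
|QD|² = (-4.5−0.5)² + (-11−(-18))² + (-19−(-11))² = 25 + 49 + 64 = 138
|QE|² = (-4.5−(-12))² + (-11−(-18))² + (-19−(-3))² = 56.25 + 49 + 256 = 361.25
|QF|² = (-4.5−(-7.5))² + (-11−10)² + (-19−11.5)² = 9 + 441 + 930.25 = 1380.25
|QG|² = (-4.5−(-11.5))² + (-11−(-6.5))² + (-19−17.5)² = 49 + 20.25 + 1332.25 = 1401.5
|QH|² = (-4.5−(-16))² + (-11−(-9.5))² + (-19−5)² = 132.25 + 2.25 + 576 = 710.5
|QJ|² = (-4.5−(-0.5))² + (-11−(-6.5))² + (-19−3.5)² = 16 + 20.25 + 506.25 = 542.5
Sorted ascending: D, C, A, … — the second-nearest is C.

C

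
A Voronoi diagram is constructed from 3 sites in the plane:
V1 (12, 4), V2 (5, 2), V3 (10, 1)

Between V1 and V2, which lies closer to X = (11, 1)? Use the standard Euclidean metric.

V1

Compare squared distances:
|XV1|² = (11−12)² + (1−4)² = 1 + 9 = 10
|XV2|² = (11−5)² + (1−2)² = 36 + 1 = 37
10 < 37, so V1 is closer.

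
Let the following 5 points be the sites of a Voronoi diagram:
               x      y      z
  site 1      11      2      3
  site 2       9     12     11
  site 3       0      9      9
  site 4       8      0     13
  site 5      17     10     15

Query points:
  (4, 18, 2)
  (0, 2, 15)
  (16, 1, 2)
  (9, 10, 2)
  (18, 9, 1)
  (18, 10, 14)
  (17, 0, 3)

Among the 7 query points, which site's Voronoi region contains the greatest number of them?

site 1

(4, 18, 2) — d² to each: site 1:306, site 2:142, site 3:146, site 4:461, site 5:402 → nearest is site 2
(0, 2, 15) — d² to each: site 1:265, site 2:197, site 3:85, site 4:72, site 5:353 → nearest is site 4
(16, 1, 2) — d² to each: site 1:27, site 2:251, site 3:369, site 4:186, site 5:251 → nearest is site 1
(9, 10, 2) — d² to each: site 1:69, site 2:85, site 3:131, site 4:222, site 5:233 → nearest is site 1
(18, 9, 1) — d² to each: site 1:102, site 2:190, site 3:388, site 4:325, site 5:198 → nearest is site 1
(18, 10, 14) — d² to each: site 1:234, site 2:94, site 3:350, site 4:201, site 5:2 → nearest is site 5
(17, 0, 3) — d² to each: site 1:40, site 2:272, site 3:406, site 4:181, site 5:244 → nearest is site 1
Tally — site 1:4, site 2:1, site 4:1, site 5:1. site 1 captures the most (4).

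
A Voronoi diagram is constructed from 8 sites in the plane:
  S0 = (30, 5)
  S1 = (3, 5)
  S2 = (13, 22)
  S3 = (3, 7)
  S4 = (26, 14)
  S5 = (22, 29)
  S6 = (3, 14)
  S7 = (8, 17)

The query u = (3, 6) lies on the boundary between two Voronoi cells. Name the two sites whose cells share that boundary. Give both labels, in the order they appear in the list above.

S1 and S3

Squared distances from u to each site:
|uS0|² = (3−30)² + (6−5)² = 729 + 1 = 730
|uS1|² = (3−3)² + (6−5)² = 0 + 1 = 1
|uS2|² = (3−13)² + (6−22)² = 100 + 256 = 356
|uS3|² = (3−3)² + (6−7)² = 0 + 1 = 1
|uS4|² = (3−26)² + (6−14)² = 529 + 64 = 593
|uS5|² = (3−22)² + (6−29)² = 361 + 529 = 890
|uS6|² = (3−3)² + (6−14)² = 0 + 64 = 64
|uS7|² = (3−8)² + (6−17)² = 25 + 121 = 146
u is equidistant from S1 and S3 (both at squared distance 1), and every other site is strictly farther — so u lies on the S1–S3 Voronoi edge.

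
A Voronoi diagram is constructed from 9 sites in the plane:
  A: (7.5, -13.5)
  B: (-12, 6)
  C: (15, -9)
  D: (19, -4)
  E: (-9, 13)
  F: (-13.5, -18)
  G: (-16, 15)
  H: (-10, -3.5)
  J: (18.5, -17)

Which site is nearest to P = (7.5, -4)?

C

Since √ is increasing, it suffices to compare squared distances:
|PA|² = (7.5−7.5)² + (-4−(-13.5))² = 0 + 90.25 = 90.25
|PB|² = (7.5−(-12))² + (-4−6)² = 380.25 + 100 = 480.25
|PC|² = (7.5−15)² + (-4−(-9))² = 56.25 + 25 = 81.25
|PD|² = (7.5−19)² + (-4−(-4))² = 132.25 + 0 = 132.25
|PE|² = (7.5−(-9))² + (-4−13)² = 272.25 + 289 = 561.25
|PF|² = (7.5−(-13.5))² + (-4−(-18))² = 441 + 196 = 637
|PG|² = (7.5−(-16))² + (-4−15)² = 552.25 + 361 = 913.25
|PH|² = (7.5−(-10))² + (-4−(-3.5))² = 306.25 + 0.25 = 306.5
|PJ|² = (7.5−18.5)² + (-4−(-17))² = 121 + 169 = 290
Minimum is at C.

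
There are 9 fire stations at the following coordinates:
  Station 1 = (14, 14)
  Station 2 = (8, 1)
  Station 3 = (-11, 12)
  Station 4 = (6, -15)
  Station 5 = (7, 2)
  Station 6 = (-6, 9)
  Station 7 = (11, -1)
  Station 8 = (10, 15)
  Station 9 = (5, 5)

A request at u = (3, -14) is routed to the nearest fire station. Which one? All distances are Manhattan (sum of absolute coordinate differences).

d(u, Station 1) = 11 + 28 = 39
d(u, Station 2) = 5 + 15 = 20
d(u, Station 3) = 14 + 26 = 40
d(u, Station 4) = 3 + 1 = 4
d(u, Station 5) = 4 + 16 = 20
d(u, Station 6) = 9 + 23 = 32
d(u, Station 7) = 8 + 13 = 21
d(u, Station 8) = 7 + 29 = 36
d(u, Station 9) = 2 + 19 = 21
Minimum is at Station 4.

Station 4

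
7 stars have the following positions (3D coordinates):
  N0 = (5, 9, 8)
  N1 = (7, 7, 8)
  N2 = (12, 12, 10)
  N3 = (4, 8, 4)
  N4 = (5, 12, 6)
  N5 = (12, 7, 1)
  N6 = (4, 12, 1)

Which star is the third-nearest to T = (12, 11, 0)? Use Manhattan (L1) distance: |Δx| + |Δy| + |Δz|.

d(T,N0) = |12−5| + |11−9| + |0−8| = 7 + 2 + 8 = 17
d(T,N1) = |12−7| + |11−7| + |0−8| = 5 + 4 + 8 = 17
d(T,N2) = |12−12| + |11−12| + |0−10| = 0 + 1 + 10 = 11
d(T,N3) = |12−4| + |11−8| + |0−4| = 8 + 3 + 4 = 15
d(T,N4) = |12−5| + |11−12| + |0−6| = 7 + 1 + 6 = 14
d(T,N5) = |12−12| + |11−7| + |0−1| = 0 + 4 + 1 = 5
d(T,N6) = |12−4| + |11−12| + |0−1| = 8 + 1 + 1 = 10
Sorted ascending: N5, N6, N2, N4, … — the third-nearest is N2.

N2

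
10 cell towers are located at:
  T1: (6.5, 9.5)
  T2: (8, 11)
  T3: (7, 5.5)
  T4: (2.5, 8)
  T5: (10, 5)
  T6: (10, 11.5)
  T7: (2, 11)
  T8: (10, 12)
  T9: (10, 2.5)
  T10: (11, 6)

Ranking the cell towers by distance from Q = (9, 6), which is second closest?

T10

Squared Euclidean distances:
|QT1|² = (9−6.5)² + (6−9.5)² = 6.25 + 12.25 = 18.5
|QT2|² = (9−8)² + (6−11)² = 1 + 25 = 26
|QT3|² = (9−7)² + (6−5.5)² = 4 + 0.25 = 4.25
|QT4|² = (9−2.5)² + (6−8)² = 42.25 + 4 = 46.25
|QT5|² = (9−10)² + (6−5)² = 1 + 1 = 2
|QT6|² = (9−10)² + (6−11.5)² = 1 + 30.25 = 31.25
|QT7|² = (9−2)² + (6−11)² = 49 + 25 = 74
|QT8|² = (9−10)² + (6−12)² = 1 + 36 = 37
|QT9|² = (9−10)² + (6−2.5)² = 1 + 12.25 = 13.25
d²(Q, T10) = (9−11)² + (6−6)² = 4 + 0 = 4
Sorted ascending: T5, T10, T3, … — the second-nearest is T10.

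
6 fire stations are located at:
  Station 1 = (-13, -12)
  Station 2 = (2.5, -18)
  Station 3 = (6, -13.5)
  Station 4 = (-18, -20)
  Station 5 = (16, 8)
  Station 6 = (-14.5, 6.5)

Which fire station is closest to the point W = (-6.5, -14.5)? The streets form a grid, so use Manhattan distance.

d(W, Station 1) = |-6.5−(-13)| + |-14.5−(-12)| = 6.5 + 2.5 = 9
d(W, Station 2) = |-6.5−2.5| + |-14.5−(-18)| = 9 + 3.5 = 12.5
d(W, Station 3) = |-6.5−6| + |-14.5−(-13.5)| = 12.5 + 1 = 13.5
d(W, Station 4) = |-6.5−(-18)| + |-14.5−(-20)| = 11.5 + 5.5 = 17
d(W, Station 5) = |-6.5−16| + |-14.5−8| = 22.5 + 22.5 = 45
d(W, Station 6) = |-6.5−(-14.5)| + |-14.5−6.5| = 8 + 21 = 29
The smallest is to Station 1, so W lies in the Voronoi region of Station 1.

Station 1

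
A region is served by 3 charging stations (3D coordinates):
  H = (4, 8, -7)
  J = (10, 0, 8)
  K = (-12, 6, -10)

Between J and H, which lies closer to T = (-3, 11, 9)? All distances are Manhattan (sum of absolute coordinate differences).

J

d(T,J) = |-3−10| + |11−0| + |9−8| = 13 + 11 + 1 = 25
d(T,H) = |-3−4| + |11−8| + |9−(-7)| = 7 + 3 + 16 = 26
25 < 26, so J is closer.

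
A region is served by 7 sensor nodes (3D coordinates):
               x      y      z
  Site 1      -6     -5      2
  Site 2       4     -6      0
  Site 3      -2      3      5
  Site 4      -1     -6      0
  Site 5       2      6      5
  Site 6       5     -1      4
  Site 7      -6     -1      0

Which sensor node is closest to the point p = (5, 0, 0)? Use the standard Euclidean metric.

Squared Euclidean distances:
d²(p, Site 1) = (5−(-6))² + (0−(-5))² + (0−2)² = 121 + 25 + 4 = 150
d²(p, Site 2) = (5−4)² + (0−(-6))² + (0−0)² = 1 + 36 + 0 = 37
d²(p, Site 3) = (5−(-2))² + (0−3)² + (0−5)² = 49 + 9 + 25 = 83
d²(p, Site 4) = (5−(-1))² + (0−(-6))² + (0−0)² = 36 + 36 + 0 = 72
d²(p, Site 5) = (5−2)² + (0−6)² + (0−5)² = 9 + 36 + 25 = 70
d²(p, Site 6) = (5−5)² + (0−(-1))² + (0−4)² = 0 + 1 + 16 = 17
d²(p, Site 7) = (5−(-6))² + (0−(-1))² + (0−0)² = 121 + 1 + 0 = 122
Minimum is at Site 6.

Site 6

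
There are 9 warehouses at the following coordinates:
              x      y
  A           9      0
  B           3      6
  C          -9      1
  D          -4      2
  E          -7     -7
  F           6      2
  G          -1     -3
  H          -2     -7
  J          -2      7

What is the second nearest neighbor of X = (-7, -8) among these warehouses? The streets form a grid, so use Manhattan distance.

H

d(X,A) = |-7−9| + |-8−0| = 16 + 8 = 24
d(X,B) = |-7−3| + |-8−6| = 10 + 14 = 24
d(X,C) = |-7−(-9)| + |-8−1| = 2 + 9 = 11
d(X,D) = |-7−(-4)| + |-8−2| = 3 + 10 = 13
d(X,E) = |-7−(-7)| + |-8−(-7)| = 0 + 1 = 1
d(X,F) = |-7−6| + |-8−2| = 13 + 10 = 23
d(X,G) = |-7−(-1)| + |-8−(-3)| = 6 + 5 = 11
d(X,H) = |-7−(-2)| + |-8−(-7)| = 5 + 1 = 6
d(X,J) = |-7−(-2)| + |-8−7| = 5 + 15 = 20
Sorted ascending: E, H, C, … — the second-nearest is H.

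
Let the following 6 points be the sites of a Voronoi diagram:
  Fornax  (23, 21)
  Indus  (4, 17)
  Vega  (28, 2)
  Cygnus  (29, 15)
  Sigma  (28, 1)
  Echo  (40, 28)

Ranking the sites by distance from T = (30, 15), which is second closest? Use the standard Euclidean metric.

Fornax

Squared Euclidean distances:
d²(T, Fornax) = (30−23)² + (15−21)² = 49 + 36 = 85
d²(T, Indus) = (30−4)² + (15−17)² = 676 + 4 = 680
d²(T, Vega) = (30−28)² + (15−2)² = 4 + 169 = 173
d²(T, Cygnus) = (30−29)² + (15−15)² = 1 + 0 = 1
d²(T, Sigma) = (30−28)² + (15−1)² = 4 + 196 = 200
d²(T, Echo) = (30−40)² + (15−28)² = 100 + 169 = 269
Sorted ascending: Cygnus, Fornax, Vega, … — the second-nearest is Fornax.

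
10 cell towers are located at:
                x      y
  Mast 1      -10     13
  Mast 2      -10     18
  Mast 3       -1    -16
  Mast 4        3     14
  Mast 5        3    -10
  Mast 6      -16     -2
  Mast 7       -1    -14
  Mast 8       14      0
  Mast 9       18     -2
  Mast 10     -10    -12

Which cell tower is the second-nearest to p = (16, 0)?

Mast 9

Compare squared distances (the ordering matches that of the actual distances):
d²(p, Mast 1) = 676 + 169 = 845
d²(p, Mast 2) = 676 + 324 = 1000
d²(p, Mast 3) = 289 + 256 = 545
d²(p, Mast 4) = 169 + 196 = 365
d²(p, Mast 5) = 169 + 100 = 269
d²(p, Mast 6) = 1024 + 4 = 1028
d²(p, Mast 7) = 289 + 196 = 485
d²(p, Mast 8) = 4 + 0 = 4
d²(p, Mast 9) = 4 + 4 = 8
d²(p, Mast 10) = 676 + 144 = 820
Sorted ascending: Mast 8, Mast 9, Mast 5, … — the second-nearest is Mast 9.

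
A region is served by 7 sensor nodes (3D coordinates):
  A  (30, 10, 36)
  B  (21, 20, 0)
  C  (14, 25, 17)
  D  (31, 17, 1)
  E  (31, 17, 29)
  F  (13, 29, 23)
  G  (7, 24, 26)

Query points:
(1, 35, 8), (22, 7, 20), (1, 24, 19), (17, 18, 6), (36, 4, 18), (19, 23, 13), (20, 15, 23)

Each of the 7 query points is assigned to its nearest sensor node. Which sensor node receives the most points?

E

(1, 35, 8) — d² to each: A:2250, B:689, C:350, D:1273, E:1665, F:405, G:481 → nearest is C
(22, 7, 20) — d² to each: A:329, B:570, C:397, D:542, E:262, F:574, G:550 → nearest is E
(1, 24, 19) — d² to each: A:1326, B:777, C:174, D:1273, E:1049, F:185, G:85 → nearest is G
(17, 18, 6) — d² to each: A:1133, B:56, C:179, D:222, E:726, F:426, G:536 → nearest is B
(36, 4, 18) — d² to each: A:396, B:805, C:926, D:483, E:315, F:1179, G:1305 → nearest is E
(19, 23, 13) — d² to each: A:819, B:182, C:45, D:324, E:436, F:172, G:314 → nearest is C
(20, 15, 23) — d² to each: A:294, B:555, C:172, D:609, E:161, F:245, G:259 → nearest is E
Tally — B:1, C:2, E:3, G:1. E captures the most (3).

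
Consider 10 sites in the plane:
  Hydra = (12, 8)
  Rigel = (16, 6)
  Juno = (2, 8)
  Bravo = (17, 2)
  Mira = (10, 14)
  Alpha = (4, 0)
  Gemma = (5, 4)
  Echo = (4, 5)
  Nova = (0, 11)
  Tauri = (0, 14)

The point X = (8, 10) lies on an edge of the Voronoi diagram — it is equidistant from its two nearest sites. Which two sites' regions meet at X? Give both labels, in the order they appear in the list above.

Squared distances from X to each site:
d²(X, Hydra) = (8−12)² + (10−8)² = 16 + 4 = 20
d²(X, Rigel) = (8−16)² + (10−6)² = 64 + 16 = 80
d²(X, Juno) = (8−2)² + (10−8)² = 36 + 4 = 40
d²(X, Bravo) = (8−17)² + (10−2)² = 81 + 64 = 145
d²(X, Mira) = (8−10)² + (10−14)² = 4 + 16 = 20
d²(X, Alpha) = (8−4)² + (10−0)² = 16 + 100 = 116
d²(X, Gemma) = (8−5)² + (10−4)² = 9 + 36 = 45
d²(X, Echo) = (8−4)² + (10−5)² = 16 + 25 = 41
d²(X, Nova) = (8−0)² + (10−11)² = 64 + 1 = 65
d²(X, Tauri) = (8−0)² + (10−14)² = 64 + 16 = 80
X is equidistant from Hydra and Mira (both at squared distance 20), and every other site is strictly farther — so X lies on the Hydra–Mira Voronoi edge.

Hydra and Mira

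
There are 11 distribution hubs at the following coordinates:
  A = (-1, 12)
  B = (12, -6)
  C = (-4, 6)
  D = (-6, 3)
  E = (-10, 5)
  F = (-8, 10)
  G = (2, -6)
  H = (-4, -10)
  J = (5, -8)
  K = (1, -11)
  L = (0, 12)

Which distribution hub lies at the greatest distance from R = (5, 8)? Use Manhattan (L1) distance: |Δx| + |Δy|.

d(R,A) = 6 + 4 = 10
d(R,B) = 7 + 14 = 21
d(R,C) = 9 + 2 = 11
d(R,D) = 11 + 5 = 16
d(R,E) = 15 + 3 = 18
d(R,F) = 13 + 2 = 15
d(R,G) = 3 + 14 = 17
d(R,H) = 9 + 18 = 27
d(R,J) = 0 + 16 = 16
d(R,K) = 4 + 19 = 23
d(R,L) = 5 + 4 = 9
The largest is to H.

H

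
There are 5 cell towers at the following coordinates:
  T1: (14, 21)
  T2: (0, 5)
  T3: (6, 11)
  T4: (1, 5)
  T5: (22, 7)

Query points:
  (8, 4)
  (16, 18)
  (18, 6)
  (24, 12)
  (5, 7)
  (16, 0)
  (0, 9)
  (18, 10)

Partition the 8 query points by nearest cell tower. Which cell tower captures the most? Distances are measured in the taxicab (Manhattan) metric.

T5

(8, 4) — d to each: T1:23, T2:9, T3:9, T4:8, T5:17 → nearest is T4
(16, 18) — d to each: T1:5, T2:29, T3:17, T4:28, T5:17 → nearest is T1
(18, 6) — d to each: T1:19, T2:19, T3:17, T4:18, T5:5 → nearest is T5
(24, 12) — d to each: T1:19, T2:31, T3:19, T4:30, T5:7 → nearest is T5
(5, 7) — d to each: T1:23, T2:7, T3:5, T4:6, T5:17 → nearest is T3
(16, 0) — d to each: T1:23, T2:21, T3:21, T4:20, T5:13 → nearest is T5
(0, 9) — d to each: T1:26, T2:4, T3:8, T4:5, T5:24 → nearest is T2
(18, 10) — d to each: T1:15, T2:23, T3:13, T4:22, T5:7 → nearest is T5
Tally — T1:1, T2:1, T3:1, T4:1, T5:4. T5 captures the most (4).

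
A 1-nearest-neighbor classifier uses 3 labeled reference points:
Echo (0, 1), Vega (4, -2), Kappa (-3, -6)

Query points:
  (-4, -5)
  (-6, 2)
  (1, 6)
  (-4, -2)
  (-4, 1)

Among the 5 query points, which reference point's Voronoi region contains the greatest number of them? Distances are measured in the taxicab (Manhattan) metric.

Echo

(-4, -5) — d to each: Echo:10, Vega:11, Kappa:2 → nearest is Kappa
(-6, 2) — d to each: Echo:7, Vega:14, Kappa:11 → nearest is Echo
(1, 6) — d to each: Echo:6, Vega:11, Kappa:16 → nearest is Echo
(-4, -2) — d to each: Echo:7, Vega:8, Kappa:5 → nearest is Kappa
(-4, 1) — d to each: Echo:4, Vega:11, Kappa:8 → nearest is Echo
Tally — Echo:3, Kappa:2. Echo captures the most (3).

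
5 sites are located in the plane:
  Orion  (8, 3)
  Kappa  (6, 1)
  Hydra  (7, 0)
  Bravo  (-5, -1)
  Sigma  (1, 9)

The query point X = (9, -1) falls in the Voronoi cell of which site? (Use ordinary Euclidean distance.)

Hydra

Compare squared distances (the ordering matches that of the actual distances):
d²(X, Orion) = 1 + 16 = 17
d²(X, Kappa) = 9 + 4 = 13
d²(X, Hydra) = 4 + 1 = 5
d²(X, Bravo) = 196 + 0 = 196
d²(X, Sigma) = 64 + 100 = 164
Hydra is nearest.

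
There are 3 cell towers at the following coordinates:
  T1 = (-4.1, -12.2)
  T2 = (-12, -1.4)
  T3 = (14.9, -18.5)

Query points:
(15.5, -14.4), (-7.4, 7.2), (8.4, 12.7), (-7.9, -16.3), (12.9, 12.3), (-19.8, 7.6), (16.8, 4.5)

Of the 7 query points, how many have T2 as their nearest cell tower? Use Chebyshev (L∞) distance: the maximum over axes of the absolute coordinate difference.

(15.5, -14.4) — d to each: T1:19.6, T2:27.5, T3:4.1 → nearest is T3
(-7.4, 7.2) — d to each: T1:19.4, T2:8.6, T3:25.7 → nearest is T2
(8.4, 12.7) — d to each: T1:24.9, T2:20.4, T3:31.2 → nearest is T2
(-7.9, -16.3) — d to each: T1:4.1, T2:14.9, T3:22.8 → nearest is T1
(12.9, 12.3) — d to each: T1:24.5, T2:24.9, T3:30.8 → nearest is T1
(-19.8, 7.6) — d to each: T1:19.8, T2:9, T3:34.7 → nearest is T2
(16.8, 4.5) — d to each: T1:20.9, T2:28.8, T3:23 → nearest is T1
3 of the 7 points have T2 as nearest.

3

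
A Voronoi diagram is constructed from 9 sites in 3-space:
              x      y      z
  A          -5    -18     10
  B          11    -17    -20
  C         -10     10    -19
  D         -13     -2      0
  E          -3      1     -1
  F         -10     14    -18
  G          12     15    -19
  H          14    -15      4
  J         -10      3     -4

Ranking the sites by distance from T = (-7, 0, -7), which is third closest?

D

Since √ is increasing, it suffices to compare squared distances:
|TA|² = 4 + 324 + 289 = 617
|TB|² = 324 + 289 + 169 = 782
|TC|² = 9 + 100 + 144 = 253
|TD|² = 36 + 4 + 49 = 89
|TE|² = 16 + 1 + 36 = 53
|TF|² = 9 + 196 + 121 = 326
|TG|² = 361 + 225 + 144 = 730
|TH|² = 441 + 225 + 121 = 787
|TJ|² = 9 + 9 + 9 = 27
Sorted ascending: J, E, D, C, … — the third-nearest is D.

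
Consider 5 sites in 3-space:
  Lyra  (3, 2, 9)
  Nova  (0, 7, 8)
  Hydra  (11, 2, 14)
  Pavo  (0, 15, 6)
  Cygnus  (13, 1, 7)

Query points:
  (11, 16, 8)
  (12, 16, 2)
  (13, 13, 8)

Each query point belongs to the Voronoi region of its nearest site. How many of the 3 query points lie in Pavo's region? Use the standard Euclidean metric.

2

(11, 16, 8) — d² to each: Lyra:261, Nova:202, Hydra:232, Pavo:126, Cygnus:230 → nearest is Pavo
(12, 16, 2) — d² to each: Lyra:326, Nova:261, Hydra:341, Pavo:161, Cygnus:251 → nearest is Pavo
(13, 13, 8) — d² to each: Lyra:222, Nova:205, Hydra:161, Pavo:177, Cygnus:145 → nearest is Cygnus
2 of the 3 points have Pavo as nearest.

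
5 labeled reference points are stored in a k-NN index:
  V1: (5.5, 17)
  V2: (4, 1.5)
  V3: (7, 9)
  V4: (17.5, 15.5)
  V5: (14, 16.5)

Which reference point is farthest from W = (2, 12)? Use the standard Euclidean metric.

Compare squared distances (the ordering matches that of the actual distances):
|WV1|² = (2−5.5)² + (12−17)² = 12.25 + 25 = 37.25
|WV2|² = (2−4)² + (12−1.5)² = 4 + 110.25 = 114.25
|WV3|² = (2−7)² + (12−9)² = 25 + 9 = 34
|WV4|² = (2−17.5)² + (12−15.5)² = 240.25 + 12.25 = 252.5
|WV5|² = (2−14)² + (12−16.5)² = 144 + 20.25 = 164.25
The largest is to V4.

V4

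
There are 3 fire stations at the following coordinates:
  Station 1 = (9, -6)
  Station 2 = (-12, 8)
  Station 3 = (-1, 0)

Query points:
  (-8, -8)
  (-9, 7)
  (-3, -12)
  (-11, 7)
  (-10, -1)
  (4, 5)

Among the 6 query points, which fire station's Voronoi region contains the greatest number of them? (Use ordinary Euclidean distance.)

Station 3

(-8, -8) — d² to each: Station 1:293, Station 2:272, Station 3:113 → nearest is Station 3
(-9, 7) — d² to each: Station 1:493, Station 2:10, Station 3:113 → nearest is Station 2
(-3, -12) — d² to each: Station 1:180, Station 2:481, Station 3:148 → nearest is Station 3
(-11, 7) — d² to each: Station 1:569, Station 2:2, Station 3:149 → nearest is Station 2
(-10, -1) — d² to each: Station 1:386, Station 2:85, Station 3:82 → nearest is Station 3
(4, 5) — d² to each: Station 1:146, Station 2:265, Station 3:50 → nearest is Station 3
Tally — Station 2:2, Station 3:4. Station 3 captures the most (4).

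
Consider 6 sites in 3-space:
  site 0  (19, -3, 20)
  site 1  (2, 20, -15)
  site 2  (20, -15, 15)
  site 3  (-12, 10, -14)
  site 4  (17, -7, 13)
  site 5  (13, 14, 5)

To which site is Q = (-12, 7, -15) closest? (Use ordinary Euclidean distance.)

site 3

Compare squared distances (the ordering matches that of the actual distances):
d²(Q, site 0) = 961 + 100 + 1225 = 2286
d²(Q, site 1) = 196 + 169 + 0 = 365
d²(Q, site 2) = 1024 + 484 + 900 = 2408
d²(Q, site 3) = 0 + 9 + 1 = 10
d²(Q, site 4) = 841 + 196 + 784 = 1821
d²(Q, site 5) = 625 + 49 + 400 = 1074
Minimum is at site 3.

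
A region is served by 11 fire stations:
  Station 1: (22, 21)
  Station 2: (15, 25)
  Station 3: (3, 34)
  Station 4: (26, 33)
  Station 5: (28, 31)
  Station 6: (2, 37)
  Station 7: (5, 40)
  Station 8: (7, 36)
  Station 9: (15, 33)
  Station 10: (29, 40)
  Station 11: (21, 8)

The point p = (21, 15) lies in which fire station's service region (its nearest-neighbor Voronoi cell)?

Station 1

Since √ is increasing, it suffices to compare squared distances:
d²(p, Station 1) = (21−22)² + (15−21)² = 1 + 36 = 37
d²(p, Station 2) = (21−15)² + (15−25)² = 36 + 100 = 136
d²(p, Station 3) = (21−3)² + (15−34)² = 324 + 361 = 685
d²(p, Station 4) = (21−26)² + (15−33)² = 25 + 324 = 349
d²(p, Station 5) = (21−28)² + (15−31)² = 49 + 256 = 305
d²(p, Station 6) = (21−2)² + (15−37)² = 361 + 484 = 845
d²(p, Station 7) = (21−5)² + (15−40)² = 256 + 625 = 881
d²(p, Station 8) = (21−7)² + (15−36)² = 196 + 441 = 637
d²(p, Station 9) = (21−15)² + (15−33)² = 36 + 324 = 360
d²(p, Station 10) = (21−29)² + (15−40)² = 64 + 625 = 689
d²(p, Station 11) = (21−21)² + (15−8)² = 0 + 49 = 49
Station 1 is nearest.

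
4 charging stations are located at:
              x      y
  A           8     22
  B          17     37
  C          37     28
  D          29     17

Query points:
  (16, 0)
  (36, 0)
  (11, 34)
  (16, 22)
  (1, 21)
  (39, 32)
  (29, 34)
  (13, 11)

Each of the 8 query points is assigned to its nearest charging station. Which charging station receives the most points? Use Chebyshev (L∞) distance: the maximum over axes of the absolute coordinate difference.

(16, 0) — d to each: A:22, B:37, C:28, D:17 → nearest is D
(36, 0) — d to each: A:28, B:37, C:28, D:17 → nearest is D
(11, 34) — d to each: A:12, B:6, C:26, D:18 → nearest is B
(16, 22) — d to each: A:8, B:15, C:21, D:13 → nearest is A
(1, 21) — d to each: A:7, B:16, C:36, D:28 → nearest is A
(39, 32) — d to each: A:31, B:22, C:4, D:15 → nearest is C
(29, 34) — d to each: A:21, B:12, C:8, D:17 → nearest is C
(13, 11) — d to each: A:11, B:26, C:24, D:16 → nearest is A
Tally — A:3, B:1, C:2, D:2. A captures the most (3).

A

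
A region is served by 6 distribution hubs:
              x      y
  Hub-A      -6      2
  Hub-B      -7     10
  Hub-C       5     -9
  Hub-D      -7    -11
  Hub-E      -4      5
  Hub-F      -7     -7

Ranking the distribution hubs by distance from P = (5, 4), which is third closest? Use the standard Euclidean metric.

Compare squared distances (the ordering matches that of the actual distances):
d²(P, Hub-A) = 121 + 4 = 125
d²(P, Hub-B) = 144 + 36 = 180
d²(P, Hub-C) = 0 + 169 = 169
d²(P, Hub-D) = 144 + 225 = 369
d²(P, Hub-E) = 81 + 1 = 82
d²(P, Hub-F) = 144 + 121 = 265
Sorted ascending: Hub-E, Hub-A, Hub-C, Hub-B, … — the third-nearest is Hub-C.

Hub-C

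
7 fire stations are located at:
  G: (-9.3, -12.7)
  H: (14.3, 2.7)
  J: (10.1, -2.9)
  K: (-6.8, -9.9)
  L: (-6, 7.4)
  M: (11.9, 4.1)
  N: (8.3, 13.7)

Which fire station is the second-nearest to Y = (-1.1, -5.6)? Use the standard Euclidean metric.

G

Squared Euclidean distances:
|YG|² = (-1.1−(-9.3))² + (-5.6−(-12.7))² = 67.24 + 50.41 = 117.65
|YH|² = (-1.1−14.3)² + (-5.6−2.7)² = 237.16 + 68.89 = 306.05
|YJ|² = (-1.1−10.1)² + (-5.6−(-2.9))² = 125.44 + 7.29 = 132.73
|YK|² = (-1.1−(-6.8))² + (-5.6−(-9.9))² = 32.49 + 18.49 = 50.98
|YL|² = (-1.1−(-6))² + (-5.6−7.4)² = 24.01 + 169 = 193.01
|YM|² = (-1.1−11.9)² + (-5.6−4.1)² = 169 + 94.09 = 263.09
|YN|² = (-1.1−8.3)² + (-5.6−13.7)² = 88.36 + 372.49 = 460.85
Sorted ascending: K, G, J, … — the second-nearest is G.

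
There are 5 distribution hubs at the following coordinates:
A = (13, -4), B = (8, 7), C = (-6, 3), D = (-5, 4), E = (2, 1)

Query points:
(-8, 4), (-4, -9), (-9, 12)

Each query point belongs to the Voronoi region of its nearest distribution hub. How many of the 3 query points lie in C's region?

1

(-8, 4) — d² to each: A:505, B:265, C:5, D:9, E:109 → nearest is C
(-4, -9) — d² to each: A:314, B:400, C:148, D:170, E:136 → nearest is E
(-9, 12) — d² to each: A:740, B:314, C:90, D:80, E:242 → nearest is D
1 of the 3 points has C as nearest.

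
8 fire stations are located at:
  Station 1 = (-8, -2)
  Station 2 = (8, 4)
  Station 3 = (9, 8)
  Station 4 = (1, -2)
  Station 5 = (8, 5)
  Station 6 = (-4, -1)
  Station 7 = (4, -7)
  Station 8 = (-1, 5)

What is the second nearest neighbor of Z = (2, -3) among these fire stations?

Compare squared distances (the ordering matches that of the actual distances):
d²(Z, Station 1) = (2−(-8))² + (-3−(-2))² = 100 + 1 = 101
d²(Z, Station 2) = (2−8)² + (-3−4)² = 36 + 49 = 85
d²(Z, Station 3) = (2−9)² + (-3−8)² = 49 + 121 = 170
d²(Z, Station 4) = (2−1)² + (-3−(-2))² = 1 + 1 = 2
d²(Z, Station 5) = (2−8)² + (-3−5)² = 36 + 64 = 100
d²(Z, Station 6) = (2−(-4))² + (-3−(-1))² = 36 + 4 = 40
d²(Z, Station 7) = (2−4)² + (-3−(-7))² = 4 + 16 = 20
d²(Z, Station 8) = (2−(-1))² + (-3−5)² = 9 + 64 = 73
Sorted ascending: Station 4, Station 7, Station 6, … — the second-nearest is Station 7.

Station 7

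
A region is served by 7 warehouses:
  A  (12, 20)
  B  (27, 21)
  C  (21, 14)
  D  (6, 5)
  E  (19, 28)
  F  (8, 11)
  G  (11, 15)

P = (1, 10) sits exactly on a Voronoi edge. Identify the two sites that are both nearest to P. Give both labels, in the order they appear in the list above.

Squared distances from P to each site:
|PA|² = (1−12)² + (10−20)² = 121 + 100 = 221
|PB|² = (1−27)² + (10−21)² = 676 + 121 = 797
|PC|² = (1−21)² + (10−14)² = 400 + 16 = 416
|PD|² = (1−6)² + (10−5)² = 25 + 25 = 50
|PE|² = (1−19)² + (10−28)² = 324 + 324 = 648
|PF|² = (1−8)² + (10−11)² = 49 + 1 = 50
|PG|² = (1−11)² + (10−15)² = 100 + 25 = 125
P is equidistant from D and F (both at squared distance 50), and every other site is strictly farther — so P lies on the D–F Voronoi edge.

D and F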